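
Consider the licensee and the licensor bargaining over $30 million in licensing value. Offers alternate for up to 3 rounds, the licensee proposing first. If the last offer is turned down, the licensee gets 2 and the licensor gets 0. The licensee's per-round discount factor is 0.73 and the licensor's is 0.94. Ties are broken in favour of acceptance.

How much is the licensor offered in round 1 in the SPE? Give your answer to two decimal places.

7.61

Solve by backward induction from round 3.
Round 3 (the licensee proposes): rejection yields 0 for the licensor; the licensee offers 0 and keeps 30.
Round 2 (the licensor proposes): the licensee can get 30 next round, worth 0.73 × 30 = 21.9 now; the licensor offers that and keeps 8.1.
Round 1 (the licensee proposes): the licensor can get 8.1 next round, worth 0.94 × 8.1 = 7.614 now, so the licensee offers 7.614, keeping 22.386.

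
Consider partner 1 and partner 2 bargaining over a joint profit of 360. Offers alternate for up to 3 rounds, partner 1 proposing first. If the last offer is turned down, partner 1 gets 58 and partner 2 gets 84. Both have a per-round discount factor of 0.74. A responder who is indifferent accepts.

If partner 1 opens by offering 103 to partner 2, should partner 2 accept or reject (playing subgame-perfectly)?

Reject

Round 3 (partner 1 proposes): partner 2 gets 84 if talks fail, so partner 1 offers 84 and keeps 276.
Round 2 (partner 2 proposes): partner 1 can get 276 next round, worth 0.74 × 276 = 204.24 now. Partner 2 offers 204.24 and keeps 360 − 204.24 = 155.76.
So by rejecting in round 1, partner 2 gets 155.76 next round, worth 0.74 × 155.76 = 115.2624 now.
Offer 103 < 115.2624, so partner 2 rejects.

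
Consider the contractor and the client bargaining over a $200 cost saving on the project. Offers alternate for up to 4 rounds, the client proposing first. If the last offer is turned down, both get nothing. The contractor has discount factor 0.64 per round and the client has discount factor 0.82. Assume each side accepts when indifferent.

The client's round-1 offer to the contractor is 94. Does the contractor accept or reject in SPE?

Round 4 (the contractor proposes): rejection yields 0 for the client; the contractor offers 0 and keeps 200.
Round 3 (the client proposes): the contractor can get 200 next round, worth 0.64 × 200 = 128 now, so the client offers 128, keeping 72.
Round 2 (the contractor proposes): the client can get 72 next round, worth 0.82 × 72 = 59.04 now; the contractor offers that and keeps 140.96.
So by rejecting in round 1, the contractor gets 140.96 next round, worth 0.64 × 140.96 = 90.2144 now.
Offer 94 ≥ 90.2144, so the contractor accepts.

Accept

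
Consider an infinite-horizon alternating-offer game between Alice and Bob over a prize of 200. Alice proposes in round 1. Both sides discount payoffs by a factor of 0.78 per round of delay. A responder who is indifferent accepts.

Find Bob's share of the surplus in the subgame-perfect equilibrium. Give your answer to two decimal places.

87.64

When Alice proposes, Bob accepts any offer worth at least 0.78 times what Bob would get by proposing next round; and vice versa.
This gives x = 200 − 0.78y and y = 200 − 0.78x, where x and y are each side's share when it proposes.
Hence (1 − 0.78·0.78)x = 200(1 − 0.78), i.e. 0.3916·x = 44.
x ≈ 112.3596; Bob's share is 200 − x ≈ 87.6404.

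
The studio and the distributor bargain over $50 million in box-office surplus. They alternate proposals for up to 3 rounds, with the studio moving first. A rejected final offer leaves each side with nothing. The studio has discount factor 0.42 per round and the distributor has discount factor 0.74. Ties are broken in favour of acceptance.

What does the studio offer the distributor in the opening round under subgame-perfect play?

21.46

Round 3 (the studio proposes): rejection yields 0 for the distributor; the studio offers 0 and keeps 50.
Round 2 (the distributor proposes): the studio can get 50 next round, worth 0.42 × 50 = 21 now. The distributor offers 21 and keeps 50 − 21 = 29.
Round 1 (the studio proposes): the distributor can get 29 next round, worth 0.74 × 29 = 21.46 now. The studio offers 21.46 and keeps 50 − 21.46 = 28.54.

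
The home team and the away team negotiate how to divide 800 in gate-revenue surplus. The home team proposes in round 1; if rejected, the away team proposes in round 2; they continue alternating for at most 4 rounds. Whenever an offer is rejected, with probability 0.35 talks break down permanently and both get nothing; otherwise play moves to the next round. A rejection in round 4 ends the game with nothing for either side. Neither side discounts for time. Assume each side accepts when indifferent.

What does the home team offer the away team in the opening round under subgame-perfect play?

401.7

Round 4 (the away team proposes): the home team will accept anything ≥ 0, so the away team offers 0 and keeps 800.
Round 3 (the home team proposes): rejecting gives the away team an expected 0.65 × 800 = 520; the home team offers that and keeps 280.
Round 2 (the away team proposes): rejecting gives the home team an expected 0.65 × 280 = 182; the away team offers that and keeps 618.
Round 1 (the home team proposes): rejecting gives the away team an expected 0.65 × 618 = 401.7, so the home team offers 401.7, keeping 398.3.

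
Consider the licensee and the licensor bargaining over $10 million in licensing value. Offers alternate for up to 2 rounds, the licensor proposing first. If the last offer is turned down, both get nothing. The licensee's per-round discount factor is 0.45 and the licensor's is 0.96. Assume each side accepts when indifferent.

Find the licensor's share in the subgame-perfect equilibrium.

Solve by backward induction from round 2.
Round 2 (the licensee proposes): the licensor will accept anything ≥ 0, so the licensee offers 0 and keeps 10.
Round 1 (the licensor proposes): the licensee can get 10 next round, worth 0.45 × 10 = 4.5 now. The licensor offers 4.5 and keeps 10 − 4.5 = 5.5.

5.5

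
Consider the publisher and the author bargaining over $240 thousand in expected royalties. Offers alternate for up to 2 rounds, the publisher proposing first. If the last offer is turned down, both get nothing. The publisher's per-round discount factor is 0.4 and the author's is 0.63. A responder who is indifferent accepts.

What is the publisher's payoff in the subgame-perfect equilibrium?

88.8

Round 2 (the author proposes): the publisher will accept anything ≥ 0, so the author offers 0 and keeps 240.
Round 1 (the publisher proposes): the author can get 240 next round, worth 0.63 × 240 = 151.2 now, so the publisher offers 151.2, keeping 88.8.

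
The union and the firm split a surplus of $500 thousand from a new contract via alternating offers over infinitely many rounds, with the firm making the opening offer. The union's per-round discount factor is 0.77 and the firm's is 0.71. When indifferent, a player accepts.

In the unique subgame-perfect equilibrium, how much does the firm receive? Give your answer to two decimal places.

253.70

In a stationary SPE each proposer offers the other exactly their discounted continuation value.
If the firm keeps x when proposing and the union keeps y when proposing, then x = 500 − 0.77y and y = 500 − 0.71x.
Solving: x = 500(1 − 0.77) / (1 − 0.71·0.77) = 115 / 0.4533 ≈ 253.6951.
The union gets 500 − 253.6951 ≈ 246.3049.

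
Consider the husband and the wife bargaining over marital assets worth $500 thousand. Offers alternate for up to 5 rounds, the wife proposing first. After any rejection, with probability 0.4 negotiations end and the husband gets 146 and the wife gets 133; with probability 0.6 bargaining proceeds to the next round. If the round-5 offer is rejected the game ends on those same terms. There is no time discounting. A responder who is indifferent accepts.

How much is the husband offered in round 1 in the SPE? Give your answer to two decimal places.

By backward induction:
Round 5 (the wife proposes): the husband gets 146 if talks fail, so the wife offers 146 and keeps 354.
Round 4 (the husband proposes): rejecting gives the wife an expected 0.6 × 354 + 0.4 × 133 = 265.6; the husband offers that and keeps 234.4.
Round 3 (the wife proposes): rejecting gives the husband an expected 0.6 × 234.4 + 0.4 × 146 = 199.04; the wife offers that and keeps 300.96.
Round 2 (the husband proposes): rejecting gives the wife an expected 0.6 × 300.96 + 0.4 × 133 = 233.776, so the husband offers 233.776, keeping 266.224.
Round 1 (the wife proposes): rejecting gives the husband an expected 0.6 × 266.224 + 0.4 × 146 = 218.1344; the wife offers that and keeps 281.8656.

218.13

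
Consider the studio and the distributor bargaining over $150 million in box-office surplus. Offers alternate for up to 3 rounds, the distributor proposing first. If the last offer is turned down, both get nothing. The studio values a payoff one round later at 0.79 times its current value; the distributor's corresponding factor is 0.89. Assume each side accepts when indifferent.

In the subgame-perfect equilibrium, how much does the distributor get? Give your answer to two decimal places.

Solve by backward induction from round 3.
Round 3 (the distributor proposes): the studio will accept anything ≥ 0, so the distributor offers 0 and keeps 150.
Round 2 (the studio proposes): the distributor can get 150 next round, worth 0.89 × 150 = 133.5 now. The studio offers 133.5 and keeps 150 − 133.5 = 16.5.
Round 1 (the distributor proposes): the studio can get 16.5 next round, worth 0.79 × 16.5 = 13.035 now. The distributor offers 13.035 and keeps 150 − 13.035 = 136.965.

136.97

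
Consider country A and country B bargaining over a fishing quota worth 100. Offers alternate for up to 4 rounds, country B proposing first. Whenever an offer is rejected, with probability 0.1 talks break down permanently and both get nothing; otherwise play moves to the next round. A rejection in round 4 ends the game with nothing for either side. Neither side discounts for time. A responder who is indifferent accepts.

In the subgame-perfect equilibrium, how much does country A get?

81.9

Round 4 (country A proposes): country B will accept anything ≥ 0, so country A offers 0 and keeps 100.
Round 3 (country B proposes): rejecting gives country A an expected 0.9 × 100 = 90. Country B offers 90 and keeps 100 − 90 = 10.
Round 2 (country A proposes): rejecting gives country B an expected 0.9 × 10 = 9. Country A offers 9 and keeps 100 − 9 = 91.
Round 1 (country B proposes): rejecting gives country A an expected 0.9 × 91 = 81.9. Country B offers 81.9 and keeps 100 − 81.9 = 18.1.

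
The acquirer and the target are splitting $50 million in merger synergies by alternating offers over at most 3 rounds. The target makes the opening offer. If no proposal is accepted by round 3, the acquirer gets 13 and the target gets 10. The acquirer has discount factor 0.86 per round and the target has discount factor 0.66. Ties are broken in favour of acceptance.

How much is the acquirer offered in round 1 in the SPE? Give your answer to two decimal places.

22.00

By backward induction:
Round 3 (the target proposes): the acquirer gets 13 if talks fail, so the target offers 13 and keeps 37.
Round 2 (the acquirer proposes): the target can get 37 next round, worth 0.66 × 37 = 24.42 now; the acquirer offers that and keeps 25.58.
Round 1 (the target proposes): the acquirer can get 25.58 next round, worth 0.86 × 25.58 = 21.9988 now, so the target offers 21.9988, keeping 28.0012.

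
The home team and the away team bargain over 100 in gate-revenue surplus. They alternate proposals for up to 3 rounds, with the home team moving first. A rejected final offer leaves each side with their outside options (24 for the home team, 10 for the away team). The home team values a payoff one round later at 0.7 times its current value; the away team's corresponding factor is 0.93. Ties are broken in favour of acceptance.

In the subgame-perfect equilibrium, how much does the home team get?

Work backward from the last round.
Round 3 (the home team proposes): the away team gets 10 if talks fail, so the home team offers 10 and keeps 90.
Round 2 (the away team proposes): the home team can get 90 next round, worth 0.7 × 90 = 63 now; the away team offers that and keeps 37.
Round 1 (the home team proposes): the away team can get 37 next round, worth 0.93 × 37 = 34.41 now; the home team offers that and keeps 65.59.

65.59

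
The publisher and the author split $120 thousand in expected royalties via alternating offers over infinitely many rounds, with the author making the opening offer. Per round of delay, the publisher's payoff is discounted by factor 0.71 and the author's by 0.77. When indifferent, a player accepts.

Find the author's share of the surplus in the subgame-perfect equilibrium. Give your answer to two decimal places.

76.77

In a stationary SPE each proposer offers the other exactly their discounted continuation value.
If the author keeps x when proposing and the publisher keeps y when proposing, then x = 120 − 0.71y and y = 120 − 0.77x.
Solving: x = 120(1 − 0.71) / (1 − 0.77·0.71) = 34.8 / 0.4533 ≈ 76.7704.
The publisher gets 120 − 76.7704 ≈ 43.2296.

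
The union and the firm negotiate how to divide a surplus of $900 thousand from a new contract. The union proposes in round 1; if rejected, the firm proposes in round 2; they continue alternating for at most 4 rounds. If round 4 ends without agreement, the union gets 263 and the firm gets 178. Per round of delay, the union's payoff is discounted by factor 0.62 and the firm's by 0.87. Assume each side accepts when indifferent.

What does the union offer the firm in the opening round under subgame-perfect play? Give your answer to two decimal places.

596.47

Round 4 (the firm proposes): the union gets 263 if talks fail, so the firm offers 263 and keeps 637.
Round 3 (the union proposes): the firm can get 637 next round, worth 0.87 × 637 = 554.19 now. The union offers 554.19 and keeps 900 − 554.19 = 345.81.
Round 2 (the firm proposes): the union can get 345.81 next round, worth 0.62 × 345.81 = 214.4022 now; the firm offers that and keeps 685.5978.
Round 1 (the union proposes): the firm can get 685.5978 next round, worth 0.87 × 685.5978 = 596.470086 now. The union offers 596.470086 and keeps 900 − 596.470086 = 303.529914.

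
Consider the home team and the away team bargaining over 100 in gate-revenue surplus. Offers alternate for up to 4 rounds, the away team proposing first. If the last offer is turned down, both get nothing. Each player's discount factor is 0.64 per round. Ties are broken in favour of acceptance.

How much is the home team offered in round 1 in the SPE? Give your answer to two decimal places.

Solve by backward induction from round 4.
Round 4 (the home team proposes): rejection yields 0 for the away team; the home team offers 0 and keeps 100.
Round 3 (the away team proposes): the home team can get 100 next round, worth 0.64 × 100 = 64 now. The away team offers 64 and keeps 100 − 64 = 36.
Round 2 (the home team proposes): the away team can get 36 next round, worth 0.64 × 36 = 23.04 now; the home team offers that and keeps 76.96.
Round 1 (the away team proposes): the home team can get 76.96 next round, worth 0.64 × 76.96 = 49.2544 now, so the away team offers 49.2544, keeping 50.7456.

49.25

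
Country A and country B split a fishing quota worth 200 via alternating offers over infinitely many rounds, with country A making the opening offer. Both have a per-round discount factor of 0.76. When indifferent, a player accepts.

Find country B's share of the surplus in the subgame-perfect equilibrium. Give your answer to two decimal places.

When country A proposes, country B accepts any offer worth at least 0.76 times what country B would get by proposing next round; and vice versa.
This gives x = 200 − 0.76y and y = 200 − 0.76x, where x and y are each side's share when it proposes.
Hence (1 − 0.76·0.76)x = 200(1 − 0.76), i.e. 0.4224·x = 48.
x ≈ 113.6364; country B's share is 200 − x ≈ 86.3636.

86.36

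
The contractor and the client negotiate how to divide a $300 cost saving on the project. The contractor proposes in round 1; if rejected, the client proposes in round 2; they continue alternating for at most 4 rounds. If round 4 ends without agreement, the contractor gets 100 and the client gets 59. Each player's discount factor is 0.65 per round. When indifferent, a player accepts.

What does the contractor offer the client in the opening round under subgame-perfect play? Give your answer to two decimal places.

123.18

Work backward from the last round.
Round 4 (the client proposes): the contractor gets 100 if talks fail, so the client offers 100 and keeps 200.
Round 3 (the contractor proposes): the client can get 200 next round, worth 0.65 × 200 = 130 now, so the contractor offers 130, keeping 170.
Round 2 (the client proposes): the contractor can get 170 next round, worth 0.65 × 170 = 110.5 now; the client offers that and keeps 189.5.
Round 1 (the contractor proposes): the client can get 189.5 next round, worth 0.65 × 189.5 = 123.175 now. The contractor offers 123.175 and keeps 300 − 123.175 = 176.825.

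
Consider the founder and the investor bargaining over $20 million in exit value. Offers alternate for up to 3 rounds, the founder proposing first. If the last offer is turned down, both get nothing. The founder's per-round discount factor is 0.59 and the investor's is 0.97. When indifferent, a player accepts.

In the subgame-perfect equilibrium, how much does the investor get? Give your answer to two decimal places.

Round 3 (the founder proposes): rejection yields 0 for the investor; the founder offers 0 and keeps 20.
Round 2 (the investor proposes): the founder can get 20 next round, worth 0.59 × 20 = 11.8 now; the investor offers that and keeps 8.2.
Round 1 (the founder proposes): the investor can get 8.2 next round, worth 0.97 × 8.2 = 7.954 now; the founder offers that and keeps 12.046.

7.95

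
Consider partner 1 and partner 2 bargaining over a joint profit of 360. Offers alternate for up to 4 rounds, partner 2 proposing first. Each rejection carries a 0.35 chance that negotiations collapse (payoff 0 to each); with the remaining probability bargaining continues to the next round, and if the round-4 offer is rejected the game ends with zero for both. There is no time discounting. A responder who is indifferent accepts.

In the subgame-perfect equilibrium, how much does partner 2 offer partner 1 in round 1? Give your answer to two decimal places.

By backward induction:
Round 4 (partner 1 proposes): partner 2 will accept anything ≥ 0, so partner 1 offers 0 and keeps 360.
Round 3 (partner 2 proposes): rejecting gives partner 1 an expected 0.65 × 360 = 234; partner 2 offers that and keeps 126.
Round 2 (partner 1 proposes): rejecting gives partner 2 an expected 0.65 × 126 = 81.9, so partner 1 offers 81.9, keeping 278.1.
Round 1 (partner 2 proposes): rejecting gives partner 1 an expected 0.65 × 278.1 = 180.765; partner 2 offers that and keeps 179.235.

180.77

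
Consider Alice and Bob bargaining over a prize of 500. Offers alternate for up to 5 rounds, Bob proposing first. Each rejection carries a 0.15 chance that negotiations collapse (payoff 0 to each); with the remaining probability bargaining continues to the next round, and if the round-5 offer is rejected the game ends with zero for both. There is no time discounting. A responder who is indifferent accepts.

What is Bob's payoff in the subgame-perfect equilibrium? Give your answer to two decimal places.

By backward induction:
Round 5 (Bob proposes): Alice will accept anything ≥ 0, so Bob offers 0 and keeps 500.
Round 4 (Alice proposes): rejecting gives Bob an expected 0.85 × 500 = 425. Alice offers 425 and keeps 500 − 425 = 75.
Round 3 (Bob proposes): rejecting gives Alice an expected 0.85 × 75 = 63.75, so Bob offers 63.75, keeping 436.25.
Round 2 (Alice proposes): rejecting gives Bob an expected 0.85 × 436.25 = 370.8125. Alice offers 370.8125 and keeps 500 − 370.8125 = 129.1875.
Round 1 (Bob proposes): rejecting gives Alice an expected 0.85 × 129.1875 = 109.809375. Bob offers 109.809375 and keeps 500 − 109.809375 = 390.190625.

390.19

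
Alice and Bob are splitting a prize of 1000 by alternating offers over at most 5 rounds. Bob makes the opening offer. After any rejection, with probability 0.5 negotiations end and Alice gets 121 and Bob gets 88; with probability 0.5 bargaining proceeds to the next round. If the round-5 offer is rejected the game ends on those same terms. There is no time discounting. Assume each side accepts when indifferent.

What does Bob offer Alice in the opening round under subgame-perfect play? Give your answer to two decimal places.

By backward induction:
Round 5 (Bob proposes): Alice gets 121 if talks fail, so Bob offers 121 and keeps 879.
Round 4 (Alice proposes): rejecting gives Bob an expected 0.5 × 879 + 0.5 × 88 = 483.5, so Alice offers 483.5, keeping 516.5.
Round 3 (Bob proposes): rejecting gives Alice an expected 0.5 × 516.5 + 0.5 × 121 = 318.75; Bob offers that and keeps 681.25.
Round 2 (Alice proposes): rejecting gives Bob an expected 0.5 × 681.25 + 0.5 × 88 = 384.625. Alice offers 384.625 and keeps 1000 − 384.625 = 615.375.
Round 1 (Bob proposes): rejecting gives Alice an expected 0.5 × 615.375 + 0.5 × 121 = 368.1875, so Bob offers 368.1875, keeping 631.8125.

368.19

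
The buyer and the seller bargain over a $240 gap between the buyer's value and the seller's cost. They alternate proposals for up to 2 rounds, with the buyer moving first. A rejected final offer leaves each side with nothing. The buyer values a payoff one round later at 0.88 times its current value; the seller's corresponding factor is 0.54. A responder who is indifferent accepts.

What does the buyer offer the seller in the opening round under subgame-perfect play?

Round 2 (the seller proposes): the buyer will accept anything ≥ 0, so the seller offers 0 and keeps 240.
Round 1 (the buyer proposes): the seller can get 240 next round, worth 0.54 × 240 = 129.6 now; the buyer offers that and keeps 110.4.

129.6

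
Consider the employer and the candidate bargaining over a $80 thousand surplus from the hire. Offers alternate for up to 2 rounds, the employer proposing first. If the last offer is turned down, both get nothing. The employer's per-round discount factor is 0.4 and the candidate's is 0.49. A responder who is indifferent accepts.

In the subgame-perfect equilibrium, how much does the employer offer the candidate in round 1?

Round 2 (the candidate proposes): the employer will accept anything ≥ 0, so the candidate offers 0 and keeps 80.
Round 1 (the employer proposes): the candidate can get 80 next round, worth 0.49 × 80 = 39.2 now, so the employer offers 39.2, keeping 40.8.

39.2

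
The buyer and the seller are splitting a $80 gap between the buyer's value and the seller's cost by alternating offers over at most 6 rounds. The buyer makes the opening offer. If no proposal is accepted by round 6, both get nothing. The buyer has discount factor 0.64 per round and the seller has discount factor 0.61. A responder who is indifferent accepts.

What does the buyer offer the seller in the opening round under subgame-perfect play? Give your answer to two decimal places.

31.86

Solve by backward induction from round 6.
Round 6 (the seller proposes): the buyer will accept anything ≥ 0, so the seller offers 0 and keeps 80.
Round 5 (the buyer proposes): the seller can get 80 next round, worth 0.61 × 80 = 48.8 now; the buyer offers that and keeps 31.2.
Round 4 (the seller proposes): the buyer can get 31.2 next round, worth 0.64 × 31.2 = 19.968 now; the seller offers that and keeps 60.032.
Round 3 (the buyer proposes): the seller can get 60.032 next round, worth 0.61 × 60.032 = 36.61952 now. The buyer offers 36.61952 and keeps 80 − 36.61952 = 43.38048.
Round 2 (the seller proposes): the buyer can get 43.38048 next round, worth 0.64 × 43.38048 = 27.7635072 now; the seller offers that and keeps 52.2364928.
Round 1 (the buyer proposes): the seller can get 52.2364928 next round, worth 0.61 × 52.2364928 = 31.864260608 now, so the buyer offers 31.864260608, keeping 48.135739392.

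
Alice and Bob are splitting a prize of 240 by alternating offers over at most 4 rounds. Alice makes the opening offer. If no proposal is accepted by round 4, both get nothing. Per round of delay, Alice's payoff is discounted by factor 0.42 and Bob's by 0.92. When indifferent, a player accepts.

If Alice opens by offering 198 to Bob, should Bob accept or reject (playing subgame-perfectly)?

Round 4 (Bob proposes): Alice will accept anything ≥ 0, so Bob offers 0 and keeps 240.
Round 3 (Alice proposes): Bob can get 240 next round, worth 0.92 × 240 = 220.8 now. Alice offers 220.8 and keeps 240 − 220.8 = 19.2.
Round 2 (Bob proposes): Alice can get 19.2 next round, worth 0.42 × 19.2 = 8.064 now. Bob offers 8.064 and keeps 240 − 8.064 = 231.936.
So by rejecting in round 1, Bob gets 231.936 next round, worth 0.92 × 231.936 = 213.38112 now.
Offer 198 < 213.38112, so Bob rejects.

Reject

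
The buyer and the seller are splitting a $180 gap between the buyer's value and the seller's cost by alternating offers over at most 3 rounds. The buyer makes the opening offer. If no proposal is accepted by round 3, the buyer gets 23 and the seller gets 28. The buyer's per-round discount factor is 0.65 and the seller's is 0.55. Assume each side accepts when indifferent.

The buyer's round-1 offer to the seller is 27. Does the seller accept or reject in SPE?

Work out the seller's continuation value if the offer is rejected.
Round 3 (the buyer proposes): the seller gets 28 if talks fail, so the buyer offers 28 and keeps 152.
Round 2 (the seller proposes): the buyer can get 152 next round, worth 0.65 × 152 = 98.8 now. The seller offers 98.8 and keeps 180 − 98.8 = 81.2.
So by rejecting in round 1, the seller gets 81.2 next round, worth 0.55 × 81.2 = 44.66 now.
Offer 27 < 44.66, so the seller rejects.

Reject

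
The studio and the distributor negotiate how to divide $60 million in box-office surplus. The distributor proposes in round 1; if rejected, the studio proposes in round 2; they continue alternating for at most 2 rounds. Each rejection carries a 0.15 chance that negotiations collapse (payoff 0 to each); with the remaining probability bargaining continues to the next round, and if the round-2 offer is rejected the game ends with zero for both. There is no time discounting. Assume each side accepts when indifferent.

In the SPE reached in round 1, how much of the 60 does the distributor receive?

9

By backward induction:
Round 2 (the studio proposes): rejection yields 0 for the distributor; the studio offers 0 and keeps 60.
Round 1 (the distributor proposes): rejecting gives the studio an expected 0.85 × 60 = 51. The distributor offers 51 and keeps 60 − 51 = 9.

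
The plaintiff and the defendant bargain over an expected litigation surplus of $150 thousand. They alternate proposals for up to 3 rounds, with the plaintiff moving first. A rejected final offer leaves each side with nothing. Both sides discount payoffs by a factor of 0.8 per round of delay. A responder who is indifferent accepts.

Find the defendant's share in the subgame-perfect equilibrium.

Round 3 (the plaintiff proposes): rejection yields 0 for the defendant; the plaintiff offers 0 and keeps 150.
Round 2 (the defendant proposes): the plaintiff can get 150 next round, worth 0.8 × 150 = 120 now, so the defendant offers 120, keeping 30.
Round 1 (the plaintiff proposes): the defendant can get 30 next round, worth 0.8 × 30 = 24 now, so the plaintiff offers 24, keeping 126.

24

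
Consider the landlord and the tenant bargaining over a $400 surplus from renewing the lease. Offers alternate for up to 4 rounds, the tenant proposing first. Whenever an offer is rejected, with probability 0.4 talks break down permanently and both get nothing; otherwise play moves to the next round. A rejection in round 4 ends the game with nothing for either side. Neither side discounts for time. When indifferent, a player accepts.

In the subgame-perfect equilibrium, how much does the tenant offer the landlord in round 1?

Round 4 (the landlord proposes): the tenant will accept anything ≥ 0, so the landlord offers 0 and keeps 400.
Round 3 (the tenant proposes): rejecting gives the landlord an expected 0.6 × 400 = 240, so the tenant offers 240, keeping 160.
Round 2 (the landlord proposes): rejecting gives the tenant an expected 0.6 × 160 = 96; the landlord offers that and keeps 304.
Round 1 (the tenant proposes): rejecting gives the landlord an expected 0.6 × 304 = 182.4. The tenant offers 182.4 and keeps 400 − 182.4 = 217.6.

182.4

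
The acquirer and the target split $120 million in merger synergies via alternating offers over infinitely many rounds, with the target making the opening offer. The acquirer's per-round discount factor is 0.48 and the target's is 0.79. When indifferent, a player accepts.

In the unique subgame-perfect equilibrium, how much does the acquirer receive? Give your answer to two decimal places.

When the target proposes, the acquirer accepts any offer worth at least 0.48 times what the acquirer would get by proposing next round; and vice versa.
This gives x = 120 − 0.48y and y = 120 − 0.79x, where x and y are each side's share when it proposes.
Hence (1 − 0.48·0.79)x = 120(1 − 0.48), i.e. 0.6208·x = 62.4.
x ≈ 100.5155; the acquirer's share is 120 − x ≈ 19.4845.

19.48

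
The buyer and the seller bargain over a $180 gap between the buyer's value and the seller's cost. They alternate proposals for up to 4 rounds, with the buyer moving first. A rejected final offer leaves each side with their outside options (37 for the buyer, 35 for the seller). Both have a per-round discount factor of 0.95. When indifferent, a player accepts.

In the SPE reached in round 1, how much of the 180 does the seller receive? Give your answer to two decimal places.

131.15

By backward induction:
Round 4 (the seller proposes): the buyer gets 37 if talks fail, so the seller offers 37 and keeps 143.
Round 3 (the buyer proposes): the seller can get 143 next round, worth 0.95 × 143 = 135.85 now, so the buyer offers 135.85, keeping 44.15.
Round 2 (the seller proposes): the buyer can get 44.15 next round, worth 0.95 × 44.15 = 41.9425 now; the seller offers that and keeps 138.0575.
Round 1 (the buyer proposes): the seller can get 138.0575 next round, worth 0.95 × 138.0575 = 131.154625 now, so the buyer offers 131.154625, keeping 48.845375.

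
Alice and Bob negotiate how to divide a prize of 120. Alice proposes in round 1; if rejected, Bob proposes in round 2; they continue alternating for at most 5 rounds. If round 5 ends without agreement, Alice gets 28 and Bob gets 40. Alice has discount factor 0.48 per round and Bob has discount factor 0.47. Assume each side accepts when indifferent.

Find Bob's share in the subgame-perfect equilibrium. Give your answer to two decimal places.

37.98

Work backward from the last round.
Round 5 (Alice proposes): Bob gets 40 if talks fail, so Alice offers 40 and keeps 80.
Round 4 (Bob proposes): Alice can get 80 next round, worth 0.48 × 80 = 38.4 now; Bob offers that and keeps 81.6.
Round 3 (Alice proposes): Bob can get 81.6 next round, worth 0.47 × 81.6 = 38.352 now. Alice offers 38.352 and keeps 120 − 38.352 = 81.648.
Round 2 (Bob proposes): Alice can get 81.648 next round, worth 0.48 × 81.648 = 39.19104 now, so Bob offers 39.19104, keeping 80.80896.
Round 1 (Alice proposes): Bob can get 80.80896 next round, worth 0.47 × 80.80896 = 37.9802112 now, so Alice offers 37.9802112, keeping 82.0197888.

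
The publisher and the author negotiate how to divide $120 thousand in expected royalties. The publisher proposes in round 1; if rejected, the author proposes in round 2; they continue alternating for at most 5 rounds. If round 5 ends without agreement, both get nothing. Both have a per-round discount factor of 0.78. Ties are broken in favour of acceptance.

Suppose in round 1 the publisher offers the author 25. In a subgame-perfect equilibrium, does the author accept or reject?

Round 5 (the publisher proposes): the author will accept anything ≥ 0, so the publisher offers 0 and keeps 120.
Round 4 (the author proposes): the publisher can get 120 next round, worth 0.78 × 120 = 93.6 now. The author offers 93.6 and keeps 120 − 93.6 = 26.4.
Round 3 (the publisher proposes): the author can get 26.4 next round, worth 0.78 × 26.4 = 20.592 now. The publisher offers 20.592 and keeps 120 − 20.592 = 99.408.
Round 2 (the author proposes): the publisher can get 99.408 next round, worth 0.78 × 99.408 = 77.53824 now; the author offers that and keeps 42.46176.
So by rejecting in round 1, the author gets 42.46176 next round, worth 0.78 × 42.46176 = 33.1201728 now.
Offer 25 < 33.1201728, so the author rejects.

Reject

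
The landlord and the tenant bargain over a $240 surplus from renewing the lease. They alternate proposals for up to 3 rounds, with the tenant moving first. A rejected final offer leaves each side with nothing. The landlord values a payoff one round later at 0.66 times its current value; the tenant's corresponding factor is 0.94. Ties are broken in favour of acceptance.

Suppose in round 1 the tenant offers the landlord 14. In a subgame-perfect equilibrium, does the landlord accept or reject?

Round 3 (the tenant proposes): the landlord will accept anything ≥ 0, so the tenant offers 0 and keeps 240.
Round 2 (the landlord proposes): the tenant can get 240 next round, worth 0.94 × 240 = 225.6 now; the landlord offers that and keeps 14.4.
So by rejecting in round 1, the landlord gets 14.4 next round, worth 0.66 × 14.4 = 9.504 now.
Offer 14 ≥ 9.504, so the landlord accepts.

Accept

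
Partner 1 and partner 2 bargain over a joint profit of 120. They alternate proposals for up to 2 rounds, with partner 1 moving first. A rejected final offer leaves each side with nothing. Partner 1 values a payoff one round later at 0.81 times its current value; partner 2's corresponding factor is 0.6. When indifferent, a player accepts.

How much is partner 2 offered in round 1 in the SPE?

Round 2 (partner 2 proposes): rejection yields 0 for partner 1; partner 2 offers 0 and keeps 120.
Round 1 (partner 1 proposes): partner 2 can get 120 next round, worth 0.6 × 120 = 72 now. Partner 1 offers 72 and keeps 120 − 72 = 48.

72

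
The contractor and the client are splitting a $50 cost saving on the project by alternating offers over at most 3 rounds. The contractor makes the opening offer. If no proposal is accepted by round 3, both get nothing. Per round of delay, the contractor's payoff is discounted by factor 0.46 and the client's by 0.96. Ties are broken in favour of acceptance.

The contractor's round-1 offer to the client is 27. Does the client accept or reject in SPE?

Round 3 (the contractor proposes): rejection yields 0 for the client; the contractor offers 0 and keeps 50.
Round 2 (the client proposes): the contractor can get 50 next round, worth 0.46 × 50 = 23 now. The client offers 23 and keeps 50 − 23 = 27.
So by rejecting in round 1, the client gets 27 next round, worth 0.96 × 27 = 25.92 now.
Offer 27 ≥ 25.92, so the client accepts.

Accept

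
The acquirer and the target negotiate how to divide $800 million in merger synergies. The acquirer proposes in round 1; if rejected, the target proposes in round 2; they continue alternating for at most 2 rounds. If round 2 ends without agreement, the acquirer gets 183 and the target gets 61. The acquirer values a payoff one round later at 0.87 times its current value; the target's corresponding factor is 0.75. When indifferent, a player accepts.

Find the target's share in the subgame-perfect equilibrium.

462.75

Round 2 (the target proposes): the acquirer gets 183 if talks fail, so the target offers 183 and keeps 617.
Round 1 (the acquirer proposes): the target can get 617 next round, worth 0.75 × 617 = 462.75 now. The acquirer offers 462.75 and keeps 800 − 462.75 = 337.25.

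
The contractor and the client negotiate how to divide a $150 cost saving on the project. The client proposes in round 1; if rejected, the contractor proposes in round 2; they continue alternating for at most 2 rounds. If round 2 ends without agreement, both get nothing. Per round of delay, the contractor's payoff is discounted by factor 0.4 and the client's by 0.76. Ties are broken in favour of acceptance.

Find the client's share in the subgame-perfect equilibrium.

90

Round 2 (the contractor proposes): the client will accept anything ≥ 0, so the contractor offers 0 and keeps 150.
Round 1 (the client proposes): the contractor can get 150 next round, worth 0.4 × 150 = 60 now. The client offers 60 and keeps 150 − 60 = 90.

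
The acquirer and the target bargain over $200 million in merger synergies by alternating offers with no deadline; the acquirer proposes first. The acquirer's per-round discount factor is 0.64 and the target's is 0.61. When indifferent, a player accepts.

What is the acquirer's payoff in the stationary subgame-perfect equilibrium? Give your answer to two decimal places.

When the acquirer proposes, the target accepts any offer worth at least 0.61 times what the target would get by proposing next round; and vice versa.
This gives x = 200 − 0.61y and y = 200 − 0.64x, where x and y are each side's share when it proposes.
Hence (1 − 0.61·0.64)x = 200(1 − 0.61), i.e. 0.6096·x = 78.
x ≈ 127.9528; the target's share is 200 − x ≈ 72.0472.

127.95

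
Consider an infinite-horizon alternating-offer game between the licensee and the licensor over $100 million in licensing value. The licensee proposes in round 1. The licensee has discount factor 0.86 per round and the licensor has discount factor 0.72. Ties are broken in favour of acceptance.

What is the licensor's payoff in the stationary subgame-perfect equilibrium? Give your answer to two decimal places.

Let x be the licensee's share when the licensee proposes and y be the licensor's share when the licensor proposes.
The licensor accepts iff offered ≥ 0.72·y, so x = 100 − 0.72y. Symmetrically y = 100 − 0.86x.
Substituting: x = 100 − 0.72(100 − 0.86x), giving x(1 − 0.86·0.72) = 100(1 − 0.72).
So x = 100 × 0.28 / 0.3808 ≈ 73.5294, and the licensor receives 100 − x ≈ 26.4706.

26.47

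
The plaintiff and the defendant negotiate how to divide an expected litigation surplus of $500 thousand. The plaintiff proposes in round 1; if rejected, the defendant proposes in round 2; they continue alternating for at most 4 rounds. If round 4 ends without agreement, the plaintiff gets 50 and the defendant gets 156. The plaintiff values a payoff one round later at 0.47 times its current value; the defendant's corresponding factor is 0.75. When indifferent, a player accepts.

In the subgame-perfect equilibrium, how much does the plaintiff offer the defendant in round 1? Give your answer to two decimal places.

317.72

Round 4 (the defendant proposes): the plaintiff gets 50 if talks fail, so the defendant offers 50 and keeps 450.
Round 3 (the plaintiff proposes): the defendant can get 450 next round, worth 0.75 × 450 = 337.5 now, so the plaintiff offers 337.5, keeping 162.5.
Round 2 (the defendant proposes): the plaintiff can get 162.5 next round, worth 0.47 × 162.5 = 76.375 now, so the defendant offers 76.375, keeping 423.625.
Round 1 (the plaintiff proposes): the defendant can get 423.625 next round, worth 0.75 × 423.625 = 317.71875 now; the plaintiff offers that and keeps 182.28125.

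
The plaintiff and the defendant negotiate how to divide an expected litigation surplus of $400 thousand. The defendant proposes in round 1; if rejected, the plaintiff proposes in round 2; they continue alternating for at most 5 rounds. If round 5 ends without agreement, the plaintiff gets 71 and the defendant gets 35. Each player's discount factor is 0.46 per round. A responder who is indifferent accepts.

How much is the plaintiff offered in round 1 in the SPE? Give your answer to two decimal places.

123.56

Round 5 (the defendant proposes): the plaintiff gets 71 if talks fail, so the defendant offers 71 and keeps 329.
Round 4 (the plaintiff proposes): the defendant can get 329 next round, worth 0.46 × 329 = 151.34 now, so the plaintiff offers 151.34, keeping 248.66.
Round 3 (the defendant proposes): the plaintiff can get 248.66 next round, worth 0.46 × 248.66 = 114.3836 now. The defendant offers 114.3836 and keeps 400 − 114.3836 = 285.6164.
Round 2 (the plaintiff proposes): the defendant can get 285.6164 next round, worth 0.46 × 285.6164 = 131.383544 now. The plaintiff offers 131.383544 and keeps 400 − 131.383544 = 268.616456.
Round 1 (the defendant proposes): the plaintiff can get 268.616456 next round, worth 0.46 × 268.616456 = 123.56356976 now. The defendant offers 123.56356976 and keeps 400 − 123.56356976 = 276.43643024.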